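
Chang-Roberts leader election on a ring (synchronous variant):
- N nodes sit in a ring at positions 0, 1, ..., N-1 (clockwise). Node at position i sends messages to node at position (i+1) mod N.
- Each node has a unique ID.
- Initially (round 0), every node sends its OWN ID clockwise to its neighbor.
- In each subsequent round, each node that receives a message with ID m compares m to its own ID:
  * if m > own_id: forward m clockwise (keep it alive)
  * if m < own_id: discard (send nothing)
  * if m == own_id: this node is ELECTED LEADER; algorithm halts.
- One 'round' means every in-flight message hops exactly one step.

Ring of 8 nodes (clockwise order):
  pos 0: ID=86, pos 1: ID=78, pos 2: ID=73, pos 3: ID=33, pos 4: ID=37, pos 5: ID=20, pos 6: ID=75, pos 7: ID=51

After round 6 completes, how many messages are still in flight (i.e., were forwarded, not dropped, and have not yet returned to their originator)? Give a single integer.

Round 1: pos1(id78) recv 86: fwd; pos2(id73) recv 78: fwd; pos3(id33) recv 73: fwd; pos4(id37) recv 33: drop; pos5(id20) recv 37: fwd; pos6(id75) recv 20: drop; pos7(id51) recv 75: fwd; pos0(id86) recv 51: drop
Round 2: pos2(id73) recv 86: fwd; pos3(id33) recv 78: fwd; pos4(id37) recv 73: fwd; pos6(id75) recv 37: drop; pos0(id86) recv 75: drop
Round 3: pos3(id33) recv 86: fwd; pos4(id37) recv 78: fwd; pos5(id20) recv 73: fwd
Round 4: pos4(id37) recv 86: fwd; pos5(id20) recv 78: fwd; pos6(id75) recv 73: drop
Round 5: pos5(id20) recv 86: fwd; pos6(id75) recv 78: fwd
Round 6: pos6(id75) recv 86: fwd; pos7(id51) recv 78: fwd
After round 6: 2 messages still in flight

Answer: 2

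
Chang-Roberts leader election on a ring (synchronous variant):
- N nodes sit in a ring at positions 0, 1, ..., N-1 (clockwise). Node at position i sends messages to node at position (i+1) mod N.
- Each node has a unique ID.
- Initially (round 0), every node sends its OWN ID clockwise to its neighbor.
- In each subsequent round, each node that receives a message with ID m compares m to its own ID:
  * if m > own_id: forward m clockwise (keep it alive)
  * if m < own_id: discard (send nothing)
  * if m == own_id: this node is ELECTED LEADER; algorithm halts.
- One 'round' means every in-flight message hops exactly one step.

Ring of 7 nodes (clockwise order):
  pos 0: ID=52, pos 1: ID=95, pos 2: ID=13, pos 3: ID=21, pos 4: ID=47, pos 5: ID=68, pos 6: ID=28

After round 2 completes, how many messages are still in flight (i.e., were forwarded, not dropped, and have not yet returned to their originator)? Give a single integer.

Round 1: pos1(id95) recv 52: drop; pos2(id13) recv 95: fwd; pos3(id21) recv 13: drop; pos4(id47) recv 21: drop; pos5(id68) recv 47: drop; pos6(id28) recv 68: fwd; pos0(id52) recv 28: drop
Round 2: pos3(id21) recv 95: fwd; pos0(id52) recv 68: fwd
After round 2: 2 messages still in flight

Answer: 2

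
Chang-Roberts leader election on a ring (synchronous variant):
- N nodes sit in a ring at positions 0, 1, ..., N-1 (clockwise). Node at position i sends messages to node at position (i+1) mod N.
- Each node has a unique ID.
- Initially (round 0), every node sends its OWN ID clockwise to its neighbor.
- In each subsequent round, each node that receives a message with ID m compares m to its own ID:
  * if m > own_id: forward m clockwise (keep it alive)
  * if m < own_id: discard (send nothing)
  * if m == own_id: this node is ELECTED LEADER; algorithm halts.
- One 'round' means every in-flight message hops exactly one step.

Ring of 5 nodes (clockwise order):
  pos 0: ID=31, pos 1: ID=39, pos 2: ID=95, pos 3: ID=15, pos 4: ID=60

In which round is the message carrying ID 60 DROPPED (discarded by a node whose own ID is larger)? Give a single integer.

Round 1: pos1(id39) recv 31: drop; pos2(id95) recv 39: drop; pos3(id15) recv 95: fwd; pos4(id60) recv 15: drop; pos0(id31) recv 60: fwd
Round 2: pos4(id60) recv 95: fwd; pos1(id39) recv 60: fwd
Round 3: pos0(id31) recv 95: fwd; pos2(id95) recv 60: drop
Round 4: pos1(id39) recv 95: fwd
Round 5: pos2(id95) recv 95: ELECTED
Message ID 60 originates at pos 4; dropped at pos 2 in round 3

Answer: 3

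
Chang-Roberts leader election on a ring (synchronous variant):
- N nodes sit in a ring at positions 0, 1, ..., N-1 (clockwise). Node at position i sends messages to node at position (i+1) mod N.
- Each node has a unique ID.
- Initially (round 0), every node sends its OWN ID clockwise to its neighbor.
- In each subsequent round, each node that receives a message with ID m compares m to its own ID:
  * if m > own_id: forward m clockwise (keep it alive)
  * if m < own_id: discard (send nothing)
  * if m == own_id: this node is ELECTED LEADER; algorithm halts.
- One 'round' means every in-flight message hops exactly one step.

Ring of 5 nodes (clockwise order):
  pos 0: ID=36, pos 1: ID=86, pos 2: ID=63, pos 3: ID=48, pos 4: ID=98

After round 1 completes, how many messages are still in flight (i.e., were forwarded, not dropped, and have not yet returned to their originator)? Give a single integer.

Round 1: pos1(id86) recv 36: drop; pos2(id63) recv 86: fwd; pos3(id48) recv 63: fwd; pos4(id98) recv 48: drop; pos0(id36) recv 98: fwd
After round 1: 3 messages still in flight

Answer: 3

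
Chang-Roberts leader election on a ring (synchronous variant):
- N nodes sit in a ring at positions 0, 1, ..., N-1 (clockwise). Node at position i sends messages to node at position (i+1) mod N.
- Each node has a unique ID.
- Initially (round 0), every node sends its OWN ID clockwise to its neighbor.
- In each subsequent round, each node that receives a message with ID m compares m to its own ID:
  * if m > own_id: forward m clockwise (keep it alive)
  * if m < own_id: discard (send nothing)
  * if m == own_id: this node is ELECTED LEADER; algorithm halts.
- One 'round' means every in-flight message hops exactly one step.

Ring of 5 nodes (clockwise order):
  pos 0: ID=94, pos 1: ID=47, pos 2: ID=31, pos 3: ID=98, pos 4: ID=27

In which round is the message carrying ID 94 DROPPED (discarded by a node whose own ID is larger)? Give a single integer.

Answer: 3

Derivation:
Round 1: pos1(id47) recv 94: fwd; pos2(id31) recv 47: fwd; pos3(id98) recv 31: drop; pos4(id27) recv 98: fwd; pos0(id94) recv 27: drop
Round 2: pos2(id31) recv 94: fwd; pos3(id98) recv 47: drop; pos0(id94) recv 98: fwd
Round 3: pos3(id98) recv 94: drop; pos1(id47) recv 98: fwd
Round 4: pos2(id31) recv 98: fwd
Round 5: pos3(id98) recv 98: ELECTED
Message ID 94 originates at pos 0; dropped at pos 3 in round 3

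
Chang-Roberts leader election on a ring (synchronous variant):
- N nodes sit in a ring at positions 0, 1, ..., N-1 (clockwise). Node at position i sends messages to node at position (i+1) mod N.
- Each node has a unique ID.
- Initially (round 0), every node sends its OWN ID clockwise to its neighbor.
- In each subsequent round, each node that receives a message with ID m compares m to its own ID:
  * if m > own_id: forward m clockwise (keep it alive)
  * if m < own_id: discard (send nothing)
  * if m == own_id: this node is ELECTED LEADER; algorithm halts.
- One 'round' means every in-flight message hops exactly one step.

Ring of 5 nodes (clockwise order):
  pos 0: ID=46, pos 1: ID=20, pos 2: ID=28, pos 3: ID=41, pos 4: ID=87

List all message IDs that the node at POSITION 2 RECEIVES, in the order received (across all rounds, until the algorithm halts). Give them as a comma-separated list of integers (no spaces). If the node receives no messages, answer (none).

Answer: 20,46,87

Derivation:
Round 1: pos1(id20) recv 46: fwd; pos2(id28) recv 20: drop; pos3(id41) recv 28: drop; pos4(id87) recv 41: drop; pos0(id46) recv 87: fwd
Round 2: pos2(id28) recv 46: fwd; pos1(id20) recv 87: fwd
Round 3: pos3(id41) recv 46: fwd; pos2(id28) recv 87: fwd
Round 4: pos4(id87) recv 46: drop; pos3(id41) recv 87: fwd
Round 5: pos4(id87) recv 87: ELECTED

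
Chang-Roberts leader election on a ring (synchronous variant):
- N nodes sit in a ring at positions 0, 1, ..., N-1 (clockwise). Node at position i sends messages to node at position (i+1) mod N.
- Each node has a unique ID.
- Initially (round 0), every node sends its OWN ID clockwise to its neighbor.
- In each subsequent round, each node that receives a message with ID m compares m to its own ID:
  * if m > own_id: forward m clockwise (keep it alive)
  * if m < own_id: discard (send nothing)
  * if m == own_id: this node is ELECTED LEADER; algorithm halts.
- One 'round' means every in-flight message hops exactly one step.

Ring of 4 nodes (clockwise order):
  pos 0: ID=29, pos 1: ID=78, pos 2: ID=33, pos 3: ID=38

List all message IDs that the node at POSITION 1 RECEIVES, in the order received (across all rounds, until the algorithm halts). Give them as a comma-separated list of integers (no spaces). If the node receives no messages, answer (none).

Answer: 29,38,78

Derivation:
Round 1: pos1(id78) recv 29: drop; pos2(id33) recv 78: fwd; pos3(id38) recv 33: drop; pos0(id29) recv 38: fwd
Round 2: pos3(id38) recv 78: fwd; pos1(id78) recv 38: drop
Round 3: pos0(id29) recv 78: fwd
Round 4: pos1(id78) recv 78: ELECTED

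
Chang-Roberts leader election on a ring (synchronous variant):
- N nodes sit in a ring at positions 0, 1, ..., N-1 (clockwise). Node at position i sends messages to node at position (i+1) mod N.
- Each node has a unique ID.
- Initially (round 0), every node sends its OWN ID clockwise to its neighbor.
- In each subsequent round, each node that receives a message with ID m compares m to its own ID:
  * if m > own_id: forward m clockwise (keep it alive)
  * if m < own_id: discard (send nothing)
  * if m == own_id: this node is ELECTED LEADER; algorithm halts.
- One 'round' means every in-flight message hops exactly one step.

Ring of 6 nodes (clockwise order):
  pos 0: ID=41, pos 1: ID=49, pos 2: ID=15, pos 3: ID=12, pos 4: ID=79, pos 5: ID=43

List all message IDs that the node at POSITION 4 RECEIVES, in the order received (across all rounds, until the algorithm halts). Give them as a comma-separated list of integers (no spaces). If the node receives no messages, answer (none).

Answer: 12,15,49,79

Derivation:
Round 1: pos1(id49) recv 41: drop; pos2(id15) recv 49: fwd; pos3(id12) recv 15: fwd; pos4(id79) recv 12: drop; pos5(id43) recv 79: fwd; pos0(id41) recv 43: fwd
Round 2: pos3(id12) recv 49: fwd; pos4(id79) recv 15: drop; pos0(id41) recv 79: fwd; pos1(id49) recv 43: drop
Round 3: pos4(id79) recv 49: drop; pos1(id49) recv 79: fwd
Round 4: pos2(id15) recv 79: fwd
Round 5: pos3(id12) recv 79: fwd
Round 6: pos4(id79) recv 79: ELECTED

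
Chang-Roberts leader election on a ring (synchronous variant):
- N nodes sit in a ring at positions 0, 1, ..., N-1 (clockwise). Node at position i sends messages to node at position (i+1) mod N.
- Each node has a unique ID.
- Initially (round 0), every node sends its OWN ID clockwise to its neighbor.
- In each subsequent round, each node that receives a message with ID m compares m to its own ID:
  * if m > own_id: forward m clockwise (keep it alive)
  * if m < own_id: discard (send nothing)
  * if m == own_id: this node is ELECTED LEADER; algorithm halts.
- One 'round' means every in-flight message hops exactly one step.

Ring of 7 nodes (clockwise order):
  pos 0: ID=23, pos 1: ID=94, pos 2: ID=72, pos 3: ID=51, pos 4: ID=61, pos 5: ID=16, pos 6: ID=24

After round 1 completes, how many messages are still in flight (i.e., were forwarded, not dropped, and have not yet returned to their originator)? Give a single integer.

Round 1: pos1(id94) recv 23: drop; pos2(id72) recv 94: fwd; pos3(id51) recv 72: fwd; pos4(id61) recv 51: drop; pos5(id16) recv 61: fwd; pos6(id24) recv 16: drop; pos0(id23) recv 24: fwd
After round 1: 4 messages still in flight

Answer: 4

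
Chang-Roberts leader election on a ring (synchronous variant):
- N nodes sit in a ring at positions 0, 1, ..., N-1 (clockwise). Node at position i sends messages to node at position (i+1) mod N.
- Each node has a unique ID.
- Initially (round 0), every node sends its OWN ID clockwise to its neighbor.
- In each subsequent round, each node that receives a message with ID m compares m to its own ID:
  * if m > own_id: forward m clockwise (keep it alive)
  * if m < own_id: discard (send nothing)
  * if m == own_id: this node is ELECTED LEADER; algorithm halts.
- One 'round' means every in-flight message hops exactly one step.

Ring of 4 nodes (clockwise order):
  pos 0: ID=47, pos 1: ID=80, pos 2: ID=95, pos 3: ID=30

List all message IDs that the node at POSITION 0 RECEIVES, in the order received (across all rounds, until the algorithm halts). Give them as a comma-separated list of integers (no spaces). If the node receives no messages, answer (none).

Answer: 30,95

Derivation:
Round 1: pos1(id80) recv 47: drop; pos2(id95) recv 80: drop; pos3(id30) recv 95: fwd; pos0(id47) recv 30: drop
Round 2: pos0(id47) recv 95: fwd
Round 3: pos1(id80) recv 95: fwd
Round 4: pos2(id95) recv 95: ELECTED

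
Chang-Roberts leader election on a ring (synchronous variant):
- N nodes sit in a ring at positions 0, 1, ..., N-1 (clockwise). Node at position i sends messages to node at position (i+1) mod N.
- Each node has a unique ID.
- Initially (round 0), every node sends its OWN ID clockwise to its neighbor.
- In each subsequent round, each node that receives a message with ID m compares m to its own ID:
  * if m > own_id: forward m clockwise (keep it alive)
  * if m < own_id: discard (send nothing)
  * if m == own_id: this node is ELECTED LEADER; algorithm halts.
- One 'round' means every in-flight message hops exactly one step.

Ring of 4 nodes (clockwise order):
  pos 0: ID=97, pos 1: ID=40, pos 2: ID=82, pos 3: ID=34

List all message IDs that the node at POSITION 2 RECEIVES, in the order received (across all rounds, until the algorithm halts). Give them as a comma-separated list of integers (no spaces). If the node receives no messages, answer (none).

Answer: 40,97

Derivation:
Round 1: pos1(id40) recv 97: fwd; pos2(id82) recv 40: drop; pos3(id34) recv 82: fwd; pos0(id97) recv 34: drop
Round 2: pos2(id82) recv 97: fwd; pos0(id97) recv 82: drop
Round 3: pos3(id34) recv 97: fwd
Round 4: pos0(id97) recv 97: ELECTED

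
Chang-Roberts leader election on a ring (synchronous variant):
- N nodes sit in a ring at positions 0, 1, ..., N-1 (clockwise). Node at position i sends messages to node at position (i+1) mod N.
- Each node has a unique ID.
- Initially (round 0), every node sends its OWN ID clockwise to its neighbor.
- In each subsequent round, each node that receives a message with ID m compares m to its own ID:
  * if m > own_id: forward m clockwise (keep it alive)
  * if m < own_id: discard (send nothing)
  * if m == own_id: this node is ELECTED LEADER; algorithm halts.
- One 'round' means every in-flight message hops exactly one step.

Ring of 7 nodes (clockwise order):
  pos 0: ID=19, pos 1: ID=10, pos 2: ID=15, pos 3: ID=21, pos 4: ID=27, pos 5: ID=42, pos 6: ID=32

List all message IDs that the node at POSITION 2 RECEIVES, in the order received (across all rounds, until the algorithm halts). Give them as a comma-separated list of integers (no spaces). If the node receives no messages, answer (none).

Round 1: pos1(id10) recv 19: fwd; pos2(id15) recv 10: drop; pos3(id21) recv 15: drop; pos4(id27) recv 21: drop; pos5(id42) recv 27: drop; pos6(id32) recv 42: fwd; pos0(id19) recv 32: fwd
Round 2: pos2(id15) recv 19: fwd; pos0(id19) recv 42: fwd; pos1(id10) recv 32: fwd
Round 3: pos3(id21) recv 19: drop; pos1(id10) recv 42: fwd; pos2(id15) recv 32: fwd
Round 4: pos2(id15) recv 42: fwd; pos3(id21) recv 32: fwd
Round 5: pos3(id21) recv 42: fwd; pos4(id27) recv 32: fwd
Round 6: pos4(id27) recv 42: fwd; pos5(id42) recv 32: drop
Round 7: pos5(id42) recv 42: ELECTED

Answer: 10,19,32,42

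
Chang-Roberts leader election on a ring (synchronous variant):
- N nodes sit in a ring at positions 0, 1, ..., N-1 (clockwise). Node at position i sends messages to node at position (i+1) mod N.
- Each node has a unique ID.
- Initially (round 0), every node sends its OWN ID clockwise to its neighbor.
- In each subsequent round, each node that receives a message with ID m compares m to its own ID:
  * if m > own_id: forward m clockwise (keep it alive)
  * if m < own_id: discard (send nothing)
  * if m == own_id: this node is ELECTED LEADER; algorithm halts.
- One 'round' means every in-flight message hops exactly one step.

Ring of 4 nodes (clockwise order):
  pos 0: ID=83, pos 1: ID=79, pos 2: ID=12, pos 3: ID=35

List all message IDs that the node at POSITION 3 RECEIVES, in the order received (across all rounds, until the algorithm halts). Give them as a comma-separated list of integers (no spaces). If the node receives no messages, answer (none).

Round 1: pos1(id79) recv 83: fwd; pos2(id12) recv 79: fwd; pos3(id35) recv 12: drop; pos0(id83) recv 35: drop
Round 2: pos2(id12) recv 83: fwd; pos3(id35) recv 79: fwd
Round 3: pos3(id35) recv 83: fwd; pos0(id83) recv 79: drop
Round 4: pos0(id83) recv 83: ELECTED

Answer: 12,79,83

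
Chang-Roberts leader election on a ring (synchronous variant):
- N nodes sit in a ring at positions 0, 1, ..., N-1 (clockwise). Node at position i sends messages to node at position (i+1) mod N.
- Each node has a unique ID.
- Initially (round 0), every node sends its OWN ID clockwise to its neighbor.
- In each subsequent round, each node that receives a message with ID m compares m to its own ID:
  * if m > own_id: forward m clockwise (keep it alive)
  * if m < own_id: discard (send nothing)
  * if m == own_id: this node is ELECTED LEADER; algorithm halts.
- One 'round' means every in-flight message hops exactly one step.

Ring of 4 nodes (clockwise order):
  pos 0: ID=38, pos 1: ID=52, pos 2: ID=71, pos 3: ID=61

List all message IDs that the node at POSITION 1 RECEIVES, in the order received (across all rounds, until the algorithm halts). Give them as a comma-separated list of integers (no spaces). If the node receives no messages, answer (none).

Answer: 38,61,71

Derivation:
Round 1: pos1(id52) recv 38: drop; pos2(id71) recv 52: drop; pos3(id61) recv 71: fwd; pos0(id38) recv 61: fwd
Round 2: pos0(id38) recv 71: fwd; pos1(id52) recv 61: fwd
Round 3: pos1(id52) recv 71: fwd; pos2(id71) recv 61: drop
Round 4: pos2(id71) recv 71: ELECTED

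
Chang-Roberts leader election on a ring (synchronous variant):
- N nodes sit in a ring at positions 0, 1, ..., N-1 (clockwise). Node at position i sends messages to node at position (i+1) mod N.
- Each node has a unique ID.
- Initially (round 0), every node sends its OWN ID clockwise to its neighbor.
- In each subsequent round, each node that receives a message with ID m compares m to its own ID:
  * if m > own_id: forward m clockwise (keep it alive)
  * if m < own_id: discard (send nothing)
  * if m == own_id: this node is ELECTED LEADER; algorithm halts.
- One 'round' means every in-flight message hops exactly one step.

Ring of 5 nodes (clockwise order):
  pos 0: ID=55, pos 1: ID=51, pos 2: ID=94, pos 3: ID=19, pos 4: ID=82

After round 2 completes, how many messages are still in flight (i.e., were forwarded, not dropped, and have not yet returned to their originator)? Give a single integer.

Round 1: pos1(id51) recv 55: fwd; pos2(id94) recv 51: drop; pos3(id19) recv 94: fwd; pos4(id82) recv 19: drop; pos0(id55) recv 82: fwd
Round 2: pos2(id94) recv 55: drop; pos4(id82) recv 94: fwd; pos1(id51) recv 82: fwd
After round 2: 2 messages still in flight

Answer: 2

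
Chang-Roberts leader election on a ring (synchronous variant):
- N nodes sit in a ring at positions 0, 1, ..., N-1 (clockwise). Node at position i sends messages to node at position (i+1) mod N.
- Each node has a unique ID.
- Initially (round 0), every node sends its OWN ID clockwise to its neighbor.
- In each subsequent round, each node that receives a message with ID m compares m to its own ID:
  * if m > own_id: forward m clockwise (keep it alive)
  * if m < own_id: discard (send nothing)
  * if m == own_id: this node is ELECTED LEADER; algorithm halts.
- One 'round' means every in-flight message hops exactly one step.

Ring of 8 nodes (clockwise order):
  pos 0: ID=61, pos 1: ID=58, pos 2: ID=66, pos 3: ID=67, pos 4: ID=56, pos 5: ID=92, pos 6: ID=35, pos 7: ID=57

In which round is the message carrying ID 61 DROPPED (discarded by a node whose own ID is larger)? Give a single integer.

Answer: 2

Derivation:
Round 1: pos1(id58) recv 61: fwd; pos2(id66) recv 58: drop; pos3(id67) recv 66: drop; pos4(id56) recv 67: fwd; pos5(id92) recv 56: drop; pos6(id35) recv 92: fwd; pos7(id57) recv 35: drop; pos0(id61) recv 57: drop
Round 2: pos2(id66) recv 61: drop; pos5(id92) recv 67: drop; pos7(id57) recv 92: fwd
Round 3: pos0(id61) recv 92: fwd
Round 4: pos1(id58) recv 92: fwd
Round 5: pos2(id66) recv 92: fwd
Round 6: pos3(id67) recv 92: fwd
Round 7: pos4(id56) recv 92: fwd
Round 8: pos5(id92) recv 92: ELECTED
Message ID 61 originates at pos 0; dropped at pos 2 in round 2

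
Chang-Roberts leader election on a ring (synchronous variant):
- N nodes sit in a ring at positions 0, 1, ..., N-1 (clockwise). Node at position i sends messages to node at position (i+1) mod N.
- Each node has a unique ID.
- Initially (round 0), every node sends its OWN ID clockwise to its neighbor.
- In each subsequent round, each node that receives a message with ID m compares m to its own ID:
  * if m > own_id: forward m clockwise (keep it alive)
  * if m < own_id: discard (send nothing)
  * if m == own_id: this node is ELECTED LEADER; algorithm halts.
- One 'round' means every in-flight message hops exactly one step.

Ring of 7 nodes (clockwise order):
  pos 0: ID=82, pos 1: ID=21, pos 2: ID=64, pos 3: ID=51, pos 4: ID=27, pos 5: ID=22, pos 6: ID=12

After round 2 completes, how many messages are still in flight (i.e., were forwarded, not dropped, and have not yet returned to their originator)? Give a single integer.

Round 1: pos1(id21) recv 82: fwd; pos2(id64) recv 21: drop; pos3(id51) recv 64: fwd; pos4(id27) recv 51: fwd; pos5(id22) recv 27: fwd; pos6(id12) recv 22: fwd; pos0(id82) recv 12: drop
Round 2: pos2(id64) recv 82: fwd; pos4(id27) recv 64: fwd; pos5(id22) recv 51: fwd; pos6(id12) recv 27: fwd; pos0(id82) recv 22: drop
After round 2: 4 messages still in flight

Answer: 4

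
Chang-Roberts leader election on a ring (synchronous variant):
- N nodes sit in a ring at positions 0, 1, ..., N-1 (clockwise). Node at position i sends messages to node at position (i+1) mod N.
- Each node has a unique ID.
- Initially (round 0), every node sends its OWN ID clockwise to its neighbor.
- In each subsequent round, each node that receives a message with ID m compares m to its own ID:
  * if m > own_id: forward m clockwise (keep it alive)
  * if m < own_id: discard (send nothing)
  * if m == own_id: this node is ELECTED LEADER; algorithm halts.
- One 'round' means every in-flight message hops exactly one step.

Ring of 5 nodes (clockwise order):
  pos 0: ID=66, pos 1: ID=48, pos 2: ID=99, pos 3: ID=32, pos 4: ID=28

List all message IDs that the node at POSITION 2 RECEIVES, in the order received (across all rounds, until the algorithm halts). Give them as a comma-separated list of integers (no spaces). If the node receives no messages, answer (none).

Round 1: pos1(id48) recv 66: fwd; pos2(id99) recv 48: drop; pos3(id32) recv 99: fwd; pos4(id28) recv 32: fwd; pos0(id66) recv 28: drop
Round 2: pos2(id99) recv 66: drop; pos4(id28) recv 99: fwd; pos0(id66) recv 32: drop
Round 3: pos0(id66) recv 99: fwd
Round 4: pos1(id48) recv 99: fwd
Round 5: pos2(id99) recv 99: ELECTED

Answer: 48,66,99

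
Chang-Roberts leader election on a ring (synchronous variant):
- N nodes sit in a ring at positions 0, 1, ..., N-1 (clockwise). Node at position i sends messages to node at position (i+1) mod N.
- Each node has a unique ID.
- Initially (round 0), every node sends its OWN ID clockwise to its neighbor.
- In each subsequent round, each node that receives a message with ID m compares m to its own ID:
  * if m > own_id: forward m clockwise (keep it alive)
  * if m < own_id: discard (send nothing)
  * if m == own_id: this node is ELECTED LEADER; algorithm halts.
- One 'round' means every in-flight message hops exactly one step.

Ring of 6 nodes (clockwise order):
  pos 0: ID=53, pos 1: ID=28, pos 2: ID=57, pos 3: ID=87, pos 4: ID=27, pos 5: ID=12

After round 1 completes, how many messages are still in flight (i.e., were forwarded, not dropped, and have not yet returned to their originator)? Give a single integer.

Round 1: pos1(id28) recv 53: fwd; pos2(id57) recv 28: drop; pos3(id87) recv 57: drop; pos4(id27) recv 87: fwd; pos5(id12) recv 27: fwd; pos0(id53) recv 12: drop
After round 1: 3 messages still in flight

Answer: 3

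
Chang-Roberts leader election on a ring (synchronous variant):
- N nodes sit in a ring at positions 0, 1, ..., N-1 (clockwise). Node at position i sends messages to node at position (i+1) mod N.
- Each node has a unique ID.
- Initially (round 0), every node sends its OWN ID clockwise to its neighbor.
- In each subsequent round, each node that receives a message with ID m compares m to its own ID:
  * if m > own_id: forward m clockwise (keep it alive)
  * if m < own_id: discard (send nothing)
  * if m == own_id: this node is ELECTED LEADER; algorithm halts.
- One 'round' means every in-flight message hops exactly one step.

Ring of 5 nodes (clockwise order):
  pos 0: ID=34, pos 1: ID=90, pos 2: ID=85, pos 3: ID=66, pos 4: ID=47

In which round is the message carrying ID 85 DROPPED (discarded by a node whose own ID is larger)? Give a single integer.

Answer: 4

Derivation:
Round 1: pos1(id90) recv 34: drop; pos2(id85) recv 90: fwd; pos3(id66) recv 85: fwd; pos4(id47) recv 66: fwd; pos0(id34) recv 47: fwd
Round 2: pos3(id66) recv 90: fwd; pos4(id47) recv 85: fwd; pos0(id34) recv 66: fwd; pos1(id90) recv 47: drop
Round 3: pos4(id47) recv 90: fwd; pos0(id34) recv 85: fwd; pos1(id90) recv 66: drop
Round 4: pos0(id34) recv 90: fwd; pos1(id90) recv 85: drop
Round 5: pos1(id90) recv 90: ELECTED
Message ID 85 originates at pos 2; dropped at pos 1 in round 4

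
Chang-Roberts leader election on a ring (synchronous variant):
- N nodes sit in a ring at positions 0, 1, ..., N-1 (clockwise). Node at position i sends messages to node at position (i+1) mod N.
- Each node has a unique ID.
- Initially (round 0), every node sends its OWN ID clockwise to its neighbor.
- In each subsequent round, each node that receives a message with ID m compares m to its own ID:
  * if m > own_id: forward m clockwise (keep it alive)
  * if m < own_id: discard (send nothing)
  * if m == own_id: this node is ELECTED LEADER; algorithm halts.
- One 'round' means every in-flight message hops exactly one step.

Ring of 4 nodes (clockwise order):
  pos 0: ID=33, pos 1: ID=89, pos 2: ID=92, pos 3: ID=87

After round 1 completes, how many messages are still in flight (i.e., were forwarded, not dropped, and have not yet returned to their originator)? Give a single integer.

Answer: 2

Derivation:
Round 1: pos1(id89) recv 33: drop; pos2(id92) recv 89: drop; pos3(id87) recv 92: fwd; pos0(id33) recv 87: fwd
After round 1: 2 messages still in flight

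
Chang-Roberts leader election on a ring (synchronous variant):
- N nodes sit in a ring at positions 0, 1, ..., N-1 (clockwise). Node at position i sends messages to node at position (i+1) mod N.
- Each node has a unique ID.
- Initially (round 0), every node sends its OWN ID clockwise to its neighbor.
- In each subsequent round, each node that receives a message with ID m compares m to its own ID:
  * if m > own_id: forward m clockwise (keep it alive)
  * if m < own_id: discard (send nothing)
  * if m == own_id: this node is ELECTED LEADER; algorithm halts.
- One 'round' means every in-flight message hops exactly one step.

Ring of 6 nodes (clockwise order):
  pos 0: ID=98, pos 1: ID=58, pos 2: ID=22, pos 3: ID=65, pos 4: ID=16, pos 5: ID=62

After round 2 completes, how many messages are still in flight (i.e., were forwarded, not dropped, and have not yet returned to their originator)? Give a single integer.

Answer: 2

Derivation:
Round 1: pos1(id58) recv 98: fwd; pos2(id22) recv 58: fwd; pos3(id65) recv 22: drop; pos4(id16) recv 65: fwd; pos5(id62) recv 16: drop; pos0(id98) recv 62: drop
Round 2: pos2(id22) recv 98: fwd; pos3(id65) recv 58: drop; pos5(id62) recv 65: fwd
After round 2: 2 messages still in flight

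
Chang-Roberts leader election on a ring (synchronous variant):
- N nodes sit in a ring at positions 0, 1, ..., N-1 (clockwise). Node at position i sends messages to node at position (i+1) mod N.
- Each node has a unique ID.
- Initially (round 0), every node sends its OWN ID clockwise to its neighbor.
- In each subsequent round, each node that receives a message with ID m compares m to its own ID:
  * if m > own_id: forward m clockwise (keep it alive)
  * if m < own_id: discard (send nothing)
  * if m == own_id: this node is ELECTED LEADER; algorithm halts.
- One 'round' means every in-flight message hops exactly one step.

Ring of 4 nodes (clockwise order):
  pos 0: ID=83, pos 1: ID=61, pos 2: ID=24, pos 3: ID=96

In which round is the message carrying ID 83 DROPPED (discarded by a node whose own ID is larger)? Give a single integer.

Answer: 3

Derivation:
Round 1: pos1(id61) recv 83: fwd; pos2(id24) recv 61: fwd; pos3(id96) recv 24: drop; pos0(id83) recv 96: fwd
Round 2: pos2(id24) recv 83: fwd; pos3(id96) recv 61: drop; pos1(id61) recv 96: fwd
Round 3: pos3(id96) recv 83: drop; pos2(id24) recv 96: fwd
Round 4: pos3(id96) recv 96: ELECTED
Message ID 83 originates at pos 0; dropped at pos 3 in round 3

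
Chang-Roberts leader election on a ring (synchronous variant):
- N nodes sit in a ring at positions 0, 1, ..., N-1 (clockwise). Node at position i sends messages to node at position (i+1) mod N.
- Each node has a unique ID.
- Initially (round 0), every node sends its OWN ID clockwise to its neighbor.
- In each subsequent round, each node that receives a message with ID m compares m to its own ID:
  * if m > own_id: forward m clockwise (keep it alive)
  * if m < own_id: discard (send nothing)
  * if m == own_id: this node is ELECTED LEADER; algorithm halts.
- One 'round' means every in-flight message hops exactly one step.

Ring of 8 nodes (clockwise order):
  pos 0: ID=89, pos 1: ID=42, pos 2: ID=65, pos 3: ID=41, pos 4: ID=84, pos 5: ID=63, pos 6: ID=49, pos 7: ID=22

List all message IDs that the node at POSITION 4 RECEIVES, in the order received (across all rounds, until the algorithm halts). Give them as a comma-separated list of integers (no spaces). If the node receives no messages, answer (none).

Round 1: pos1(id42) recv 89: fwd; pos2(id65) recv 42: drop; pos3(id41) recv 65: fwd; pos4(id84) recv 41: drop; pos5(id63) recv 84: fwd; pos6(id49) recv 63: fwd; pos7(id22) recv 49: fwd; pos0(id89) recv 22: drop
Round 2: pos2(id65) recv 89: fwd; pos4(id84) recv 65: drop; pos6(id49) recv 84: fwd; pos7(id22) recv 63: fwd; pos0(id89) recv 49: drop
Round 3: pos3(id41) recv 89: fwd; pos7(id22) recv 84: fwd; pos0(id89) recv 63: drop
Round 4: pos4(id84) recv 89: fwd; pos0(id89) recv 84: drop
Round 5: pos5(id63) recv 89: fwd
Round 6: pos6(id49) recv 89: fwd
Round 7: pos7(id22) recv 89: fwd
Round 8: pos0(id89) recv 89: ELECTED

Answer: 41,65,89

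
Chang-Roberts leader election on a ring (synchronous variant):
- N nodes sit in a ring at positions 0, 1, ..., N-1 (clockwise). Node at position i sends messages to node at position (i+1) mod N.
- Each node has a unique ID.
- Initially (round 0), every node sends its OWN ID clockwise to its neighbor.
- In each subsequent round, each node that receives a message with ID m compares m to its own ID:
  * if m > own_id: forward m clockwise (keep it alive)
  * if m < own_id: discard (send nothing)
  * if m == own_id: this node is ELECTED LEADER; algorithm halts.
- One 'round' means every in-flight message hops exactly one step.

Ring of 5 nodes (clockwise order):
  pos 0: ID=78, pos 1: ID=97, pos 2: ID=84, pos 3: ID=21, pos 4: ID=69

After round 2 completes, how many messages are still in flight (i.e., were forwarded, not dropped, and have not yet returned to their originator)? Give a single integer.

Answer: 2

Derivation:
Round 1: pos1(id97) recv 78: drop; pos2(id84) recv 97: fwd; pos3(id21) recv 84: fwd; pos4(id69) recv 21: drop; pos0(id78) recv 69: drop
Round 2: pos3(id21) recv 97: fwd; pos4(id69) recv 84: fwd
After round 2: 2 messages still in flight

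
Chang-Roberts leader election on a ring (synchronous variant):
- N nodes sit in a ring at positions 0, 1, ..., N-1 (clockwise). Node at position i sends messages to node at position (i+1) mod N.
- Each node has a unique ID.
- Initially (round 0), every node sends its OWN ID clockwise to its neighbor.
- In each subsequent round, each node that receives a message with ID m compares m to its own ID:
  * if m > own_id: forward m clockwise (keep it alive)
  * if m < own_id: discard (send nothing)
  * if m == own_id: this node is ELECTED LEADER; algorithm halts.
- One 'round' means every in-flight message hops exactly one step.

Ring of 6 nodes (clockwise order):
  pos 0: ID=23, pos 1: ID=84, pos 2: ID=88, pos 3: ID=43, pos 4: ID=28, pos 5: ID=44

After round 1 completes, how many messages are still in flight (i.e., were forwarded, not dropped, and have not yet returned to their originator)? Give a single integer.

Answer: 3

Derivation:
Round 1: pos1(id84) recv 23: drop; pos2(id88) recv 84: drop; pos3(id43) recv 88: fwd; pos4(id28) recv 43: fwd; pos5(id44) recv 28: drop; pos0(id23) recv 44: fwd
After round 1: 3 messages still in flight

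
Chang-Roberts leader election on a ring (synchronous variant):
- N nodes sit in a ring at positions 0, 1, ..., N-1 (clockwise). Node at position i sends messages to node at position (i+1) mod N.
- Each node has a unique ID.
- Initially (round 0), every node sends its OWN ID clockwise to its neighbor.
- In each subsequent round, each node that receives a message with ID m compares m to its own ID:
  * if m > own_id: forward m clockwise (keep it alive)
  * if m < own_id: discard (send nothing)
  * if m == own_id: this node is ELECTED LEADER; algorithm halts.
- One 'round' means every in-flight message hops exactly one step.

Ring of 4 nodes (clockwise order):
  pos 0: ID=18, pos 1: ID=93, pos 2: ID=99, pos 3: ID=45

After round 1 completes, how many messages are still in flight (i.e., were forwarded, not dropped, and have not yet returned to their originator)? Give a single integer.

Round 1: pos1(id93) recv 18: drop; pos2(id99) recv 93: drop; pos3(id45) recv 99: fwd; pos0(id18) recv 45: fwd
After round 1: 2 messages still in flight

Answer: 2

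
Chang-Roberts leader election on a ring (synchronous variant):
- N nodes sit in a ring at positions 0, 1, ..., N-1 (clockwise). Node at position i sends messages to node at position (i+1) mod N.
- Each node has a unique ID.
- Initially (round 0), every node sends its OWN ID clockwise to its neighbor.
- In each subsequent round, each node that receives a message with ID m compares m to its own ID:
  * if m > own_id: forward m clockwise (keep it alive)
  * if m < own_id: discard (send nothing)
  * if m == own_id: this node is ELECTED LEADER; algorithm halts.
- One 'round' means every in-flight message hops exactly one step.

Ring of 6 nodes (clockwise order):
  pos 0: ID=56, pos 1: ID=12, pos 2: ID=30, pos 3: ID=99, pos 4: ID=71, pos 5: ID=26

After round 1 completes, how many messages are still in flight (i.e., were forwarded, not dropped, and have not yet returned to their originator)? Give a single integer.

Answer: 3

Derivation:
Round 1: pos1(id12) recv 56: fwd; pos2(id30) recv 12: drop; pos3(id99) recv 30: drop; pos4(id71) recv 99: fwd; pos5(id26) recv 71: fwd; pos0(id56) recv 26: drop
After round 1: 3 messages still in flight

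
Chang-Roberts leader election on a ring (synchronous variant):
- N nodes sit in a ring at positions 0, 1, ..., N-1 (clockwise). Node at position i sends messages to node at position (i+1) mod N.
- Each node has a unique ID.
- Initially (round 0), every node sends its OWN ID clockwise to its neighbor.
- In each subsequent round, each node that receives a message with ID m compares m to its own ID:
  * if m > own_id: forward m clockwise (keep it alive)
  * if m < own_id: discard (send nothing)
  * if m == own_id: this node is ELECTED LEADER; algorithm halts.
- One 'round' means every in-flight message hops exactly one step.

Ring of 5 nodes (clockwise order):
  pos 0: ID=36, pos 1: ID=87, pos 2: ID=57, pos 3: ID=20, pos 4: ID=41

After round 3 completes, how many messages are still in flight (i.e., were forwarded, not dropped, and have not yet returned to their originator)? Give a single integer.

Round 1: pos1(id87) recv 36: drop; pos2(id57) recv 87: fwd; pos3(id20) recv 57: fwd; pos4(id41) recv 20: drop; pos0(id36) recv 41: fwd
Round 2: pos3(id20) recv 87: fwd; pos4(id41) recv 57: fwd; pos1(id87) recv 41: drop
Round 3: pos4(id41) recv 87: fwd; pos0(id36) recv 57: fwd
After round 3: 2 messages still in flight

Answer: 2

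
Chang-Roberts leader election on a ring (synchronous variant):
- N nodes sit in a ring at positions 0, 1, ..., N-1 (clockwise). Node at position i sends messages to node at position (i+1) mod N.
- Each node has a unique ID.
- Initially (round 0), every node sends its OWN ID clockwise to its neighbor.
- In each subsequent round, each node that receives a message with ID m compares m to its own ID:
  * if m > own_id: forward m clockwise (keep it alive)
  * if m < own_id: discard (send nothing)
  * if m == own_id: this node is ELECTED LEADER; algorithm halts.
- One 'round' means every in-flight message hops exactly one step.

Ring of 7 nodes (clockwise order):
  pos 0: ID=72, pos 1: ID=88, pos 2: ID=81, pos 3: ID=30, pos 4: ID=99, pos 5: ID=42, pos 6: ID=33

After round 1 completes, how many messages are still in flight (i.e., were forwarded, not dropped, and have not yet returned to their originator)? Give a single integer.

Round 1: pos1(id88) recv 72: drop; pos2(id81) recv 88: fwd; pos3(id30) recv 81: fwd; pos4(id99) recv 30: drop; pos5(id42) recv 99: fwd; pos6(id33) recv 42: fwd; pos0(id72) recv 33: drop
After round 1: 4 messages still in flight

Answer: 4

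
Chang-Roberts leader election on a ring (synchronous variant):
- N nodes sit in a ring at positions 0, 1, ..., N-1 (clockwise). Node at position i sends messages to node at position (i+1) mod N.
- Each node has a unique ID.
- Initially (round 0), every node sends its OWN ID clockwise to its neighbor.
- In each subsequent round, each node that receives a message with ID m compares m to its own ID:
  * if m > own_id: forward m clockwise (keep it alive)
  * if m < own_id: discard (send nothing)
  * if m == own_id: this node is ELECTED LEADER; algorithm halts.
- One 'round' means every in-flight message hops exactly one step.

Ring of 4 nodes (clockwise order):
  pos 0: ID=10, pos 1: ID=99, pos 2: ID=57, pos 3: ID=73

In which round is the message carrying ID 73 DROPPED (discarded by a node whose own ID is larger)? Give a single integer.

Round 1: pos1(id99) recv 10: drop; pos2(id57) recv 99: fwd; pos3(id73) recv 57: drop; pos0(id10) recv 73: fwd
Round 2: pos3(id73) recv 99: fwd; pos1(id99) recv 73: drop
Round 3: pos0(id10) recv 99: fwd
Round 4: pos1(id99) recv 99: ELECTED
Message ID 73 originates at pos 3; dropped at pos 1 in round 2

Answer: 2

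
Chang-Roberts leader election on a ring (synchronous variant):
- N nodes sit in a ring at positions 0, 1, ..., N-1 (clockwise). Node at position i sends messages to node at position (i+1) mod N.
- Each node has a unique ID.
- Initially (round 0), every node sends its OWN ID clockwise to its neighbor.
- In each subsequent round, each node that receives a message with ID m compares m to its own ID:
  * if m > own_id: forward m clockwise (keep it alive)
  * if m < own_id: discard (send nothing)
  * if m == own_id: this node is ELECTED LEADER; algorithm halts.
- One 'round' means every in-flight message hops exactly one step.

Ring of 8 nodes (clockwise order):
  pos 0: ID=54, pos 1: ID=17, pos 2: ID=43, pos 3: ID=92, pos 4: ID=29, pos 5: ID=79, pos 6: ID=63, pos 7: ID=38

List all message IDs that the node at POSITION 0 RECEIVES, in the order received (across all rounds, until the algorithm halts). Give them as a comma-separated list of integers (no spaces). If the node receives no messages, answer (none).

Round 1: pos1(id17) recv 54: fwd; pos2(id43) recv 17: drop; pos3(id92) recv 43: drop; pos4(id29) recv 92: fwd; pos5(id79) recv 29: drop; pos6(id63) recv 79: fwd; pos7(id38) recv 63: fwd; pos0(id54) recv 38: drop
Round 2: pos2(id43) recv 54: fwd; pos5(id79) recv 92: fwd; pos7(id38) recv 79: fwd; pos0(id54) recv 63: fwd
Round 3: pos3(id92) recv 54: drop; pos6(id63) recv 92: fwd; pos0(id54) recv 79: fwd; pos1(id17) recv 63: fwd
Round 4: pos7(id38) recv 92: fwd; pos1(id17) recv 79: fwd; pos2(id43) recv 63: fwd
Round 5: pos0(id54) recv 92: fwd; pos2(id43) recv 79: fwd; pos3(id92) recv 63: drop
Round 6: pos1(id17) recv 92: fwd; pos3(id92) recv 79: drop
Round 7: pos2(id43) recv 92: fwd
Round 8: pos3(id92) recv 92: ELECTED

Answer: 38,63,79,92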